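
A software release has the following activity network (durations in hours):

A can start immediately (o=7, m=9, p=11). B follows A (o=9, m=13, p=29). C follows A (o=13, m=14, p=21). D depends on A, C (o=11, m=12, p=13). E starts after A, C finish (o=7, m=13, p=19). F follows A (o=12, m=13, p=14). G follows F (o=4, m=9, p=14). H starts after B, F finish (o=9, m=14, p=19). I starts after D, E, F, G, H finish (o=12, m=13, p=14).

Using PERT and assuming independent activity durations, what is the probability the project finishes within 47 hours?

0.146

te_A = (7 + 4·9 + 11)/6 = 54/6 = 9; σ²_A = ((11−7)/6)² = 0.444
te_B = (9 + 4·13 + 29)/6 = 90/6 = 15; σ²_B = ((29−9)/6)² = 11.111
te_C = (13 + 4·14 + 21)/6 = 90/6 = 15; σ²_C = ((21−13)/6)² = 1.778
te_D = (11 + 4·12 + 13)/6 = 72/6 = 12; σ²_D = ((13−11)/6)² = 0.111
te_E = (7 + 4·13 + 19)/6 = 78/6 = 13; σ²_E = ((19−7)/6)² = 4.000
te_F = (12 + 4·13 + 14)/6 = 78/6 = 13; σ²_F = ((14−12)/6)² = 0.111
te_G = (4 + 4·9 + 14)/6 = 54/6 = 9; σ²_G = ((14−4)/6)² = 2.778
te_H = (9 + 4·14 + 19)/6 = 84/6 = 14; σ²_H = ((19−9)/6)² = 2.778
te_I = (12 + 4·13 + 14)/6 = 78/6 = 13; σ²_I = ((14−12)/6)² = 0.111

Forward pass:
ES_A = 0; EF_A = 9
ES_B = 9; EF_B = 9+15 = 24
ES_C = 9; EF_C = 9+15 = 24
ES_D = max(EF_A=9, EF_C=24) = 24; EF_D = 24+12 = 36
ES_E = max(EF_A=9, EF_C=24) = 24; EF_E = 24+13 = 37
ES_F = 9; EF_F = 9+13 = 22
ES_G = 22; EF_G = 22+9 = 31
ES_H = max(EF_B=24, EF_F=22) = 24; EF_H = 24+14 = 38
ES_I = max(EF_D=36, EF_E=37, EF_F=22, EF_G=31, EF_H=38) = 38; EF_I = 38+13 = 51
Expected project duration μ = 51 hours. Critical path: A → B → H → I.

Variance along critical path = 0.444 + 11.111 + 2.778 + 0.111 = 14.444; σ = √14.444 = 3.801 hours.
Z = (47 − 51) / 3.801 = -1.052
P(T ≤ 47) = Φ(-1.052) ≈ 0.146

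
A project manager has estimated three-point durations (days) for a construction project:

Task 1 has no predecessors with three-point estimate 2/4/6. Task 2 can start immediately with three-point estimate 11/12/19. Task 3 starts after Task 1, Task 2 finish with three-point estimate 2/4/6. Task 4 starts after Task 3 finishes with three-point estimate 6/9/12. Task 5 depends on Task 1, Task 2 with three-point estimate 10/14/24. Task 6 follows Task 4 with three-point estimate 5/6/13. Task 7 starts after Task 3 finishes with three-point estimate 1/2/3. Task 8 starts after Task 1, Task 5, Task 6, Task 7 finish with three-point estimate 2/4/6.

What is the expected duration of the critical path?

37 days

te_Task 1 = (2 + 4·4 + 6)/6 = 24/6 = 4
te_Task 2 = (11 + 4·12 + 19)/6 = 78/6 = 13
te_Task 3 = (2 + 4·4 + 6)/6 = 24/6 = 4
te_Task 4 = (6 + 4·9 + 12)/6 = 54/6 = 9
te_Task 5 = (10 + 4·14 + 24)/6 = 90/6 = 15
te_Task 6 = (5 + 4·6 + 13)/6 = 42/6 = 7
te_Task 7 = (1 + 4·2 + 3)/6 = 12/6 = 2
te_Task 8 = (2 + 4·4 + 6)/6 = 24/6 = 4

Forward pass:
ES_Task 1 = 0; EF_Task 1 = 4
ES_Task 2 = 0; EF_Task 2 = 13
ES_Task 3 = max(EF_Task 1=4, EF_Task 2=13) = 13; EF_Task 3 = 13+4 = 17
ES_Task 4 = 17; EF_Task 4 = 17+9 = 26
ES_Task 5 = max(EF_Task 1=4, EF_Task 2=13) = 13; EF_Task 5 = 13+15 = 28
ES_Task 6 = 26; EF_Task 6 = 26+7 = 33
ES_Task 7 = 17; EF_Task 7 = 17+2 = 19
ES_Task 8 = max(EF_Task 1=4, EF_Task 5=28, EF_Task 6=33, EF_Task 7=19) = 33; EF_Task 8 = 33+4 = 37
Expected project duration μ = 37 days. Critical path: Task 2 → Task 3 → Task 4 → Task 6 → Task 8.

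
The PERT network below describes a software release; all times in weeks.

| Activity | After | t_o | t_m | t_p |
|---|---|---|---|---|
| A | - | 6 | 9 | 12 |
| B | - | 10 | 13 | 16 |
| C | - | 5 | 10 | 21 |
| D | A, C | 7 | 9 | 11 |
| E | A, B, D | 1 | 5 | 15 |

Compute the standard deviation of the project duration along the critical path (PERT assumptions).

3.61 weeks

te_A = (6 + 4·9 + 12)/6 = 54/6 = 9; σ²_A = ((12−6)/6)² = 1.000
te_B = (10 + 4·13 + 16)/6 = 78/6 = 13; σ²_B = ((16−10)/6)² = 1.000
te_C = (5 + 4·10 + 21)/6 = 66/6 = 11; σ²_C = ((21−5)/6)² = 7.111
te_D = (7 + 4·9 + 11)/6 = 54/6 = 9; σ²_D = ((11−7)/6)² = 0.444
te_E = (1 + 4·5 + 15)/6 = 36/6 = 6; σ²_E = ((15−1)/6)² = 5.444

Forward pass:
ES_A = 0; EF_A = 9
ES_B = 0; EF_B = 13
ES_C = 0; EF_C = 11
ES_D = max(EF_A=9, EF_C=11) = 11; EF_D = 11+9 = 20
ES_E = max(EF_A=9, EF_B=13, EF_D=20) = 20; EF_E = 20+6 = 26
Expected project duration μ = 26 weeks. Critical path: C → D → E.

Variance along critical path = 7.111 + 0.444 + 5.444 = 13.000
σ = √13.000 = 3.606 weeks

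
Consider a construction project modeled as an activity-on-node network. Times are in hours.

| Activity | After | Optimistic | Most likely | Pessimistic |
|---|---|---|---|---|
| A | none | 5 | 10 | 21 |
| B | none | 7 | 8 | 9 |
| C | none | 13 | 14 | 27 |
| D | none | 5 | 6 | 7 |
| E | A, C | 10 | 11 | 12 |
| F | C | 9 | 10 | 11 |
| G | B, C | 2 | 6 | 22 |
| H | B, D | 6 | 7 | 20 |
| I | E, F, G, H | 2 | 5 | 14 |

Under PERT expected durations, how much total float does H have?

te_A = (5 + 4·10 + 21)/6 = 66/6 = 11
te_B = (7 + 4·8 + 9)/6 = 48/6 = 8
te_C = (13 + 4·14 + 27)/6 = 96/6 = 16
te_D = (5 + 4·6 + 7)/6 = 36/6 = 6
te_E = (10 + 4·11 + 12)/6 = 66/6 = 11
te_F = (9 + 4·10 + 11)/6 = 60/6 = 10
te_G = (2 + 4·6 + 22)/6 = 48/6 = 8
te_H = (6 + 4·7 + 20)/6 = 54/6 = 9
te_I = (2 + 4·5 + 14)/6 = 36/6 = 6

Forward pass:
ES_A = 0; EF_A = 11
ES_B = 0; EF_B = 8
ES_C = 0; EF_C = 16
ES_D = 0; EF_D = 6
ES_E = max(EF_A=11, EF_C=16) = 16; EF_E = 16+11 = 27
ES_F = 16; EF_F = 16+10 = 26
ES_G = max(EF_B=8, EF_C=16) = 16; EF_G = 16+8 = 24
ES_H = max(EF_B=8, EF_D=6) = 8; EF_H = 8+9 = 17
ES_I = max(EF_E=27, EF_F=26, EF_G=24, EF_H=17) = 27; EF_I = 27+6 = 33
Expected project duration μ = 33 hours. Critical path: C → E → I.

Backward pass:
LF_I = 33; LS_I = 33−6 = 27
LF_H = LS_I = 27; LS_H = 27−9 = 18
LF_G = LS_I = 27; LS_G = 27−8 = 19
LF_F = LS_I = 27; LS_F = 27−10 = 17
LF_E = LS_I = 27; LS_E = 27−11 = 16
LF_D = LS_H = 18; LS_D = 18−6 = 12
LF_C = min(LS_E=16, LS_F=17, LS_G=19) = 16; LS_C = 16−16 = 0
LF_B = min(LS_G=19, LS_H=18) = 18; LS_B = 18−8 = 10
LF_A = LS_E = 16; LS_A = 16−11 = 5
Slack_H = LS_H − ES_H = 18 − 8 = 10

10 hours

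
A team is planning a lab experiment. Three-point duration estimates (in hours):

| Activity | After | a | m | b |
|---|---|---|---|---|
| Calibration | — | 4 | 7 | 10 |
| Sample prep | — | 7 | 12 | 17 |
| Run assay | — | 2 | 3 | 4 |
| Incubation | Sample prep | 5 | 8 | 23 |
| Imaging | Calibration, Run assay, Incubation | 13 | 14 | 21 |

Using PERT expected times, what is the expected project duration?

37 hours

te_Calibration = (4 + 4·7 + 10)/6 = 42/6 = 7
te_Sample prep = (7 + 4·12 + 17)/6 = 72/6 = 12
te_Run assay = (2 + 4·3 + 4)/6 = 18/6 = 3
te_Incubation = (5 + 4·8 + 23)/6 = 60/6 = 10
te_Imaging = (13 + 4·14 + 21)/6 = 90/6 = 15

Forward pass:
ES_Calibration = 0; EF_Calibration = 7
ES_Sample prep = 0; EF_Sample prep = 12
ES_Run assay = 0; EF_Run assay = 3
ES_Incubation = 12; EF_Incubation = 12+10 = 22
ES_Imaging = max(EF_Calibration=7, EF_Run assay=3, EF_Incubation=22) = 22; EF_Imaging = 22+15 = 37
Expected project duration μ = 37 hours. Critical path: Sample prep → Incubation → Imaging.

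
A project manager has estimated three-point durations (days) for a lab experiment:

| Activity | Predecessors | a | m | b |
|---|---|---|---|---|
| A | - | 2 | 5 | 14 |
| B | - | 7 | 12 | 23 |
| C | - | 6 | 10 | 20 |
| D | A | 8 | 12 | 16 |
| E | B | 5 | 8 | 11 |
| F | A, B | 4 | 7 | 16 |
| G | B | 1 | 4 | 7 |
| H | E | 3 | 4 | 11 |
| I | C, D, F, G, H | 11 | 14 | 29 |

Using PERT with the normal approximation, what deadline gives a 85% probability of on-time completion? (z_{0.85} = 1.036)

46.5 days

te_A = (2 + 4·5 + 14)/6 = 36/6 = 6; σ²_A = ((14−2)/6)² = 4.000
te_B = (7 + 4·12 + 23)/6 = 78/6 = 13; σ²_B = ((23−7)/6)² = 7.111
te_C = (6 + 4·10 + 20)/6 = 66/6 = 11; σ²_C = ((20−6)/6)² = 5.444
te_D = (8 + 4·12 + 16)/6 = 72/6 = 12; σ²_D = ((16−8)/6)² = 1.778
te_E = (5 + 4·8 + 11)/6 = 48/6 = 8; σ²_E = ((11−5)/6)² = 1.000
te_F = (4 + 4·7 + 16)/6 = 48/6 = 8; σ²_F = ((16−4)/6)² = 4.000
te_G = (1 + 4·4 + 7)/6 = 24/6 = 4; σ²_G = ((7−1)/6)² = 1.000
te_H = (3 + 4·4 + 11)/6 = 30/6 = 5; σ²_H = ((11−3)/6)² = 1.778
te_I = (11 + 4·14 + 29)/6 = 96/6 = 16; σ²_I = ((29−11)/6)² = 9.000

Forward pass:
ES_A = 0; EF_A = 6
ES_B = 0; EF_B = 13
ES_C = 0; EF_C = 11
ES_D = 6; EF_D = 6+12 = 18
ES_E = 13; EF_E = 13+8 = 21
ES_F = max(EF_A=6, EF_B=13) = 13; EF_F = 13+8 = 21
ES_G = 13; EF_G = 13+4 = 17
ES_H = 21; EF_H = 21+5 = 26
ES_I = max(EF_C=11, EF_D=18, EF_F=21, EF_G=17, EF_H=26) = 26; EF_I = 26+16 = 42
Expected project duration μ = 42 days. Critical path: B → E → H → I.

Variance along critical path = 7.111 + 1.000 + 1.778 + 9.000 = 18.889; σ = 4.346 days.
D = μ + z·σ = 42 + 1.036·4.346 = 46.5 days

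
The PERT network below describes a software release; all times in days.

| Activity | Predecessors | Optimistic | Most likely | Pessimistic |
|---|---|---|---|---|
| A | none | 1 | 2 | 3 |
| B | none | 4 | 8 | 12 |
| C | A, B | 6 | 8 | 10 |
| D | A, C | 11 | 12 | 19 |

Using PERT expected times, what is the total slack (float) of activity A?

te_A = (1 + 4·2 + 3)/6 = 12/6 = 2
te_B = (4 + 4·8 + 12)/6 = 48/6 = 8
te_C = (6 + 4·8 + 10)/6 = 48/6 = 8
te_D = (11 + 4·12 + 19)/6 = 78/6 = 13

Forward pass:
ES_A = 0; EF_A = 2
ES_B = 0; EF_B = 8
ES_C = max(EF_A=2, EF_B=8) = 8; EF_C = 8+8 = 16
ES_D = max(EF_A=2, EF_C=16) = 16; EF_D = 16+13 = 29
Expected project duration μ = 29 days. Critical path: B → C → D.

Backward pass:
LF_D = 29; LS_D = 29−13 = 16
LF_C = LS_D = 16; LS_C = 16−8 = 8
LF_B = LS_C = 8; LS_B = 8−8 = 0
LF_A = min(LS_C=8, LS_D=16) = 8; LS_A = 8−2 = 6
Slack_A = LS_A − ES_A = 6 − 0 = 6

6 days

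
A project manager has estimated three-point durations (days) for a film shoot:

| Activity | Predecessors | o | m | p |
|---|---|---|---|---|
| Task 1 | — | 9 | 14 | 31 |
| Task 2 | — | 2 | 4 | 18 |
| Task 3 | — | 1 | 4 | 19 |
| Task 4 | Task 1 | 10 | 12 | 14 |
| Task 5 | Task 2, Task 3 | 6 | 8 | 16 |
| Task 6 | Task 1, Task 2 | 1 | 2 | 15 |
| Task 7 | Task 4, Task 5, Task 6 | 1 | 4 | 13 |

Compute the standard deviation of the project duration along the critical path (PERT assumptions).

4.23 days

te_Task 1 = (9 + 4·14 + 31)/6 = 96/6 = 16; σ²_Task 1 = ((31−9)/6)² = 13.444
te_Task 2 = (2 + 4·4 + 18)/6 = 36/6 = 6; σ²_Task 2 = ((18−2)/6)² = 7.111
te_Task 3 = (1 + 4·4 + 19)/6 = 36/6 = 6; σ²_Task 3 = ((19−1)/6)² = 9.000
te_Task 4 = (10 + 4·12 + 14)/6 = 72/6 = 12; σ²_Task 4 = ((14−10)/6)² = 0.444
te_Task 5 = (6 + 4·8 + 16)/6 = 54/6 = 9; σ²_Task 5 = ((16−6)/6)² = 2.778
te_Task 6 = (1 + 4·2 + 15)/6 = 24/6 = 4; σ²_Task 6 = ((15−1)/6)² = 5.444
te_Task 7 = (1 + 4·4 + 13)/6 = 30/6 = 5; σ²_Task 7 = ((13−1)/6)² = 4.000

Forward pass:
ES_Task 1 = 0; EF_Task 1 = 16
ES_Task 2 = 0; EF_Task 2 = 6
ES_Task 3 = 0; EF_Task 3 = 6
ES_Task 4 = 16; EF_Task 4 = 16+12 = 28
ES_Task 5 = max(EF_Task 2=6, EF_Task 3=6) = 6; EF_Task 5 = 6+9 = 15
ES_Task 6 = max(EF_Task 1=16, EF_Task 2=6) = 16; EF_Task 6 = 16+4 = 20
ES_Task 7 = max(EF_Task 4=28, EF_Task 5=15, EF_Task 6=20) = 28; EF_Task 7 = 28+5 = 33
Expected project duration μ = 33 days. Critical path: Task 1 → Task 4 → Task 7.

Variance along critical path = 13.444 + 0.444 + 4.000 = 17.889
σ = √17.889 = 4.230 days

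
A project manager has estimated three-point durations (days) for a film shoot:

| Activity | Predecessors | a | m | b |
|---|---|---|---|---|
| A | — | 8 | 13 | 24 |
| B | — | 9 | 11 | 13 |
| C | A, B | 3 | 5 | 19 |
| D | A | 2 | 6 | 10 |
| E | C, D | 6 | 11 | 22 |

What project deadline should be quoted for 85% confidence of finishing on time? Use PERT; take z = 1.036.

37.8 days

te_A = (8 + 4·13 + 24)/6 = 84/6 = 14; σ²_A = ((24−8)/6)² = 7.111
te_B = (9 + 4·11 + 13)/6 = 66/6 = 11; σ²_B = ((13−9)/6)² = 0.444
te_C = (3 + 4·5 + 19)/6 = 42/6 = 7; σ²_C = ((19−3)/6)² = 7.111
te_D = (2 + 4·6 + 10)/6 = 36/6 = 6; σ²_D = ((10−2)/6)² = 1.778
te_E = (6 + 4·11 + 22)/6 = 72/6 = 12; σ²_E = ((22−6)/6)² = 7.111

Forward pass:
ES_A = 0; EF_A = 14
ES_B = 0; EF_B = 11
ES_C = max(EF_A=14, EF_B=11) = 14; EF_C = 14+7 = 21
ES_D = 14; EF_D = 14+6 = 20
ES_E = max(EF_C=21, EF_D=20) = 21; EF_E = 21+12 = 33
Expected project duration μ = 33 days. Critical path: A → C → E.

Variance along critical path = 7.111 + 7.111 + 7.111 = 21.333; σ = 4.619 days.
D = μ + z·σ = 33 + 1.036·4.619 = 37.8 days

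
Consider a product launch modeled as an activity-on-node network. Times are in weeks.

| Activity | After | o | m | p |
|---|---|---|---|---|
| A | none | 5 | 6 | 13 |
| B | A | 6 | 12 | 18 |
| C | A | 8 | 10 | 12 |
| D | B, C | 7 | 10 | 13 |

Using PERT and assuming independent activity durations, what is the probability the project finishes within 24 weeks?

0.027

te_A = (5 + 4·6 + 13)/6 = 42/6 = 7; σ²_A = ((13−5)/6)² = 1.778
te_B = (6 + 4·12 + 18)/6 = 72/6 = 12; σ²_B = ((18−6)/6)² = 4.000
te_C = (8 + 4·10 + 12)/6 = 60/6 = 10; σ²_C = ((12−8)/6)² = 0.444
te_D = (7 + 4·10 + 13)/6 = 60/6 = 10; σ²_D = ((13−7)/6)² = 1.000

Forward pass:
ES_A = 0; EF_A = 7
ES_B = 7; EF_B = 7+12 = 19
ES_C = 7; EF_C = 7+10 = 17
ES_D = max(EF_B=19, EF_C=17) = 19; EF_D = 19+10 = 29
Expected project duration μ = 29 weeks. Critical path: A → B → D.

Variance along critical path = 1.778 + 4.000 + 1.000 = 6.778; σ = √6.778 = 2.603 weeks.
Z = (24 − 29) / 2.603 = -1.921
P(T ≤ 24) = Φ(-1.921) ≈ 0.027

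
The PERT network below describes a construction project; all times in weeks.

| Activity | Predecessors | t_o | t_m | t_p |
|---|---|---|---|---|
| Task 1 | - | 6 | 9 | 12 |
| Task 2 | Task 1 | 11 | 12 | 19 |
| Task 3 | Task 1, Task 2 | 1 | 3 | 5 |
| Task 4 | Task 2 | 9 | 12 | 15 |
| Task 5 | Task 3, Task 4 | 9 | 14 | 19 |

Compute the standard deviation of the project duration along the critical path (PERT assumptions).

2.56 weeks

te_Task 1 = (6 + 4·9 + 12)/6 = 54/6 = 9; σ²_Task 1 = ((12−6)/6)² = 1.000
te_Task 2 = (11 + 4·12 + 19)/6 = 78/6 = 13; σ²_Task 2 = ((19−11)/6)² = 1.778
te_Task 3 = (1 + 4·3 + 5)/6 = 18/6 = 3; σ²_Task 3 = ((5−1)/6)² = 0.444
te_Task 4 = (9 + 4·12 + 15)/6 = 72/6 = 12; σ²_Task 4 = ((15−9)/6)² = 1.000
te_Task 5 = (9 + 4·14 + 19)/6 = 84/6 = 14; σ²_Task 5 = ((19−9)/6)² = 2.778

Forward pass:
ES_Task 1 = 0; EF_Task 1 = 9
ES_Task 2 = 9; EF_Task 2 = 9+13 = 22
ES_Task 3 = max(EF_Task 1=9, EF_Task 2=22) = 22; EF_Task 3 = 22+3 = 25
ES_Task 4 = 22; EF_Task 4 = 22+12 = 34
ES_Task 5 = max(EF_Task 3=25, EF_Task 4=34) = 34; EF_Task 5 = 34+14 = 48
Expected project duration μ = 48 weeks. Critical path: Task 1 → Task 2 → Task 4 → Task 5.

Variance along critical path = 1.000 + 1.778 + 1.000 + 2.778 = 6.556
σ = √6.556 = 2.560 weeks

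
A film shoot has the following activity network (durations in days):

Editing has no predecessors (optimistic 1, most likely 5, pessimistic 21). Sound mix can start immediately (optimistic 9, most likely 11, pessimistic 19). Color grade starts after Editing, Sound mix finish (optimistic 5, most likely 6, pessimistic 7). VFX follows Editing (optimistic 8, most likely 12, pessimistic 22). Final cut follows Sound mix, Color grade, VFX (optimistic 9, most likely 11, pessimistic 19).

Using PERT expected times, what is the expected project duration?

32 days

te_Editing = (1 + 4·5 + 21)/6 = 42/6 = 7
te_Sound mix = (9 + 4·11 + 19)/6 = 72/6 = 12
te_Color grade = (5 + 4·6 + 7)/6 = 36/6 = 6
te_VFX = (8 + 4·12 + 22)/6 = 78/6 = 13
te_Final cut = (9 + 4·11 + 19)/6 = 72/6 = 12

Forward pass:
ES_Editing = 0; EF_Editing = 7
ES_Sound mix = 0; EF_Sound mix = 12
ES_Color grade = max(EF_Editing=7, EF_Sound mix=12) = 12; EF_Color grade = 12+6 = 18
ES_VFX = 7; EF_VFX = 7+13 = 20
ES_Final cut = max(EF_Sound mix=12, EF_Color grade=18, EF_VFX=20) = 20; EF_Final cut = 20+12 = 32
Expected project duration μ = 32 days. Critical path: Editing → VFX → Final cut.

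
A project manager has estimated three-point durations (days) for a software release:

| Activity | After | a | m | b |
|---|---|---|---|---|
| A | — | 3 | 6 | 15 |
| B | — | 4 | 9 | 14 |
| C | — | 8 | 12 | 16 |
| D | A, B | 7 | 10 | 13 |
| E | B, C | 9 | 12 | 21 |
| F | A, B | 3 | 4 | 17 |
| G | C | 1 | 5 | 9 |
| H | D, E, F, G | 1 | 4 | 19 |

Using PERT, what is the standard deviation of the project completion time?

3.84 days

te_A = (3 + 4·6 + 15)/6 = 42/6 = 7; σ²_A = ((15−3)/6)² = 4.000
te_B = (4 + 4·9 + 14)/6 = 54/6 = 9; σ²_B = ((14−4)/6)² = 2.778
te_C = (8 + 4·12 + 16)/6 = 72/6 = 12; σ²_C = ((16−8)/6)² = 1.778
te_D = (7 + 4·10 + 13)/6 = 60/6 = 10; σ²_D = ((13−7)/6)² = 1.000
te_E = (9 + 4·12 + 21)/6 = 78/6 = 13; σ²_E = ((21−9)/6)² = 4.000
te_F = (3 + 4·4 + 17)/6 = 36/6 = 6; σ²_F = ((17−3)/6)² = 5.444
te_G = (1 + 4·5 + 9)/6 = 30/6 = 5; σ²_G = ((9−1)/6)² = 1.778
te_H = (1 + 4·4 + 19)/6 = 36/6 = 6; σ²_H = ((19−1)/6)² = 9.000

Forward pass:
ES_A = 0; EF_A = 7
ES_B = 0; EF_B = 9
ES_C = 0; EF_C = 12
ES_D = max(EF_A=7, EF_B=9) = 9; EF_D = 9+10 = 19
ES_E = max(EF_B=9, EF_C=12) = 12; EF_E = 12+13 = 25
ES_F = max(EF_A=7, EF_B=9) = 9; EF_F = 9+6 = 15
ES_G = 12; EF_G = 12+5 = 17
ES_H = max(EF_D=19, EF_E=25, EF_F=15, EF_G=17) = 25; EF_H = 25+6 = 31
Expected project duration μ = 31 days. Critical path: C → E → H.

Variance along critical path = 1.778 + 4.000 + 9.000 = 14.778
σ = √14.778 = 3.844 days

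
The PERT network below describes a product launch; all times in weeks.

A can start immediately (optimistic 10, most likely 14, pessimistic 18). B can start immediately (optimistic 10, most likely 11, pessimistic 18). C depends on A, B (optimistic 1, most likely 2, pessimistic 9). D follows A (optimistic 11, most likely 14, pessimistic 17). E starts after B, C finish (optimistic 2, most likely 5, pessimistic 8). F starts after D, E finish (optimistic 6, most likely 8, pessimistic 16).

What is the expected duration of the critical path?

te_A = (10 + 4·14 + 18)/6 = 84/6 = 14
te_B = (10 + 4·11 + 18)/6 = 72/6 = 12
te_C = (1 + 4·2 + 9)/6 = 18/6 = 3
te_D = (11 + 4·14 + 17)/6 = 84/6 = 14
te_E = (2 + 4·5 + 8)/6 = 30/6 = 5
te_F = (6 + 4·8 + 16)/6 = 54/6 = 9

Forward pass:
ES_A = 0; EF_A = 14
ES_B = 0; EF_B = 12
ES_C = max(EF_A=14, EF_B=12) = 14; EF_C = 14+3 = 17
ES_D = 14; EF_D = 14+14 = 28
ES_E = max(EF_B=12, EF_C=17) = 17; EF_E = 17+5 = 22
ES_F = max(EF_D=28, EF_E=22) = 28; EF_F = 28+9 = 37
Expected project duration μ = 37 weeks. Critical path: A → D → F.

37 weeks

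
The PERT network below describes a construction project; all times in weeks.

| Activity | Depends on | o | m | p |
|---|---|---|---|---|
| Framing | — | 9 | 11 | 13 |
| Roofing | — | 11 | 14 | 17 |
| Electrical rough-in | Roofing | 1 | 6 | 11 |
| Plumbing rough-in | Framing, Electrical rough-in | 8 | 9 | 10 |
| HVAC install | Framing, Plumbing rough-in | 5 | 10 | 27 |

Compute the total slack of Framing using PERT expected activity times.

te_Framing = (9 + 4·11 + 13)/6 = 66/6 = 11
te_Roofing = (11 + 4·14 + 17)/6 = 84/6 = 14
te_Electrical rough-in = (1 + 4·6 + 11)/6 = 36/6 = 6
te_Plumbing rough-in = (8 + 4·9 + 10)/6 = 54/6 = 9
te_HVAC install = (5 + 4·10 + 27)/6 = 72/6 = 12

Forward pass:
ES_Framing = 0; EF_Framing = 11
ES_Roofing = 0; EF_Roofing = 14
ES_Electrical rough-in = 14; EF_Electrical rough-in = 14+6 = 20
ES_Plumbing rough-in = max(EF_Framing=11, EF_Electrical rough-in=20) = 20; EF_Plumbing rough-in = 20+9 = 29
ES_HVAC install = max(EF_Framing=11, EF_Plumbing rough-in=29) = 29; EF_HVAC install = 29+12 = 41
Expected project duration μ = 41 weeks. Critical path: Roofing → Electrical rough-in → Plumbing rough-in → HVAC install.

Backward pass:
LF_HVAC install = 41; LS_HVAC install = 41−12 = 29
LF_Plumbing rough-in = LS_HVAC install = 29; LS_Plumbing rough-in = 29−9 = 20
LF_Electrical rough-in = LS_Plumbing rough-in = 20; LS_Electrical rough-in = 20−6 = 14
LF_Roofing = LS_Electrical rough-in = 14; LS_Roofing = 14−14 = 0
LF_Framing = min(LS_Plumbing rough-in=20, LS_HVAC install=29) = 20; LS_Framing = 20−11 = 9
Slack_Framing = LS_Framing − ES_Framing = 9 − 0 = 9

9 weeks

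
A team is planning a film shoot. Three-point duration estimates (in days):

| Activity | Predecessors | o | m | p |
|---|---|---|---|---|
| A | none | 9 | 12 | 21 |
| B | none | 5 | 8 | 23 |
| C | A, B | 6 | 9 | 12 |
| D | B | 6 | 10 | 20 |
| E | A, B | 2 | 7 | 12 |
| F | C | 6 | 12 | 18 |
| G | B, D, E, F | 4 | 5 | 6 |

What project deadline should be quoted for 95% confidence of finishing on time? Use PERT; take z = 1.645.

44.0 days

te_A = (9 + 4·12 + 21)/6 = 78/6 = 13; σ²_A = ((21−9)/6)² = 4.000
te_B = (5 + 4·8 + 23)/6 = 60/6 = 10; σ²_B = ((23−5)/6)² = 9.000
te_C = (6 + 4·9 + 12)/6 = 54/6 = 9; σ²_C = ((12−6)/6)² = 1.000
te_D = (6 + 4·10 + 20)/6 = 66/6 = 11; σ²_D = ((20−6)/6)² = 5.444
te_E = (2 + 4·7 + 12)/6 = 42/6 = 7; σ²_E = ((12−2)/6)² = 2.778
te_F = (6 + 4·12 + 18)/6 = 72/6 = 12; σ²_F = ((18−6)/6)² = 4.000
te_G = (4 + 4·5 + 6)/6 = 30/6 = 5; σ²_G = ((6−4)/6)² = 0.111

Forward pass:
ES_A = 0; EF_A = 13
ES_B = 0; EF_B = 10
ES_C = max(EF_A=13, EF_B=10) = 13; EF_C = 13+9 = 22
ES_D = 10; EF_D = 10+11 = 21
ES_E = max(EF_A=13, EF_B=10) = 13; EF_E = 13+7 = 20
ES_F = 22; EF_F = 22+12 = 34
ES_G = max(EF_B=10, EF_D=21, EF_E=20, EF_F=34) = 34; EF_G = 34+5 = 39
Expected project duration μ = 39 days. Critical path: A → C → F → G.

Variance along critical path = 4.000 + 1.000 + 4.000 + 0.111 = 9.111; σ = 3.018 days.
D = μ + z·σ = 39 + 1.645·3.018 = 44.0 days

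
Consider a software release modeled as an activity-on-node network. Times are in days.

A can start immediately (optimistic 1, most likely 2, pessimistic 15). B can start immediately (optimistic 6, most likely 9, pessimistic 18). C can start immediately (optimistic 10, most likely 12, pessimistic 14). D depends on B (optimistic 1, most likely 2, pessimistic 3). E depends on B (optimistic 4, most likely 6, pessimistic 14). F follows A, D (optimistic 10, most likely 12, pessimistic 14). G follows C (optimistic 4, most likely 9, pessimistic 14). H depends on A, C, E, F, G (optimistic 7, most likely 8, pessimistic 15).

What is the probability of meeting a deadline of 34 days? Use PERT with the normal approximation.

0.654

te_A = (1 + 4·2 + 15)/6 = 24/6 = 4; σ²_A = ((15−1)/6)² = 5.444
te_B = (6 + 4·9 + 18)/6 = 60/6 = 10; σ²_B = ((18−6)/6)² = 4.000
te_C = (10 + 4·12 + 14)/6 = 72/6 = 12; σ²_C = ((14−10)/6)² = 0.444
te_D = (1 + 4·2 + 3)/6 = 12/6 = 2; σ²_D = ((3−1)/6)² = 0.111
te_E = (4 + 4·6 + 14)/6 = 42/6 = 7; σ²_E = ((14−4)/6)² = 2.778
te_F = (10 + 4·12 + 14)/6 = 72/6 = 12; σ²_F = ((14−10)/6)² = 0.444
te_G = (4 + 4·9 + 14)/6 = 54/6 = 9; σ²_G = ((14−4)/6)² = 2.778
te_H = (7 + 4·8 + 15)/6 = 54/6 = 9; σ²_H = ((15−7)/6)² = 1.778

Forward pass:
ES_A = 0; EF_A = 4
ES_B = 0; EF_B = 10
ES_C = 0; EF_C = 12
ES_D = 10; EF_D = 10+2 = 12
ES_E = 10; EF_E = 10+7 = 17
ES_F = max(EF_A=4, EF_D=12) = 12; EF_F = 12+12 = 24
ES_G = 12; EF_G = 12+9 = 21
ES_H = max(EF_A=4, EF_C=12, EF_E=17, EF_F=24, EF_G=21) = 24; EF_H = 24+9 = 33
Expected project duration μ = 33 days. Critical path: B → D → F → H.

Variance along critical path = 4.000 + 0.111 + 0.444 + 1.778 = 6.333; σ = √6.333 = 2.517 days.
Z = (34 − 33) / 2.517 = 0.397
P(T ≤ 34) = Φ(0.397) ≈ 0.654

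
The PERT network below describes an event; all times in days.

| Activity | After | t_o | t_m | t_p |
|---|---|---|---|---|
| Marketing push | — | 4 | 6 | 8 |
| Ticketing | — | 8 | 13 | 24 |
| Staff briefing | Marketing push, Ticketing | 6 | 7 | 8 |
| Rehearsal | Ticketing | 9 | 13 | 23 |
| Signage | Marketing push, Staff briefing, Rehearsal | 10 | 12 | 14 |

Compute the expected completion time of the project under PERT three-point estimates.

te_Marketing push = (4 + 4·6 + 8)/6 = 36/6 = 6
te_Ticketing = (8 + 4·13 + 24)/6 = 84/6 = 14
te_Staff briefing = (6 + 4·7 + 8)/6 = 42/6 = 7
te_Rehearsal = (9 + 4·13 + 23)/6 = 84/6 = 14
te_Signage = (10 + 4·12 + 14)/6 = 72/6 = 12

Forward pass:
ES_Marketing push = 0; EF_Marketing push = 6
ES_Ticketing = 0; EF_Ticketing = 14
ES_Staff briefing = max(EF_Marketing push=6, EF_Ticketing=14) = 14; EF_Staff briefing = 14+7 = 21
ES_Rehearsal = 14; EF_Rehearsal = 14+14 = 28
ES_Signage = max(EF_Marketing push=6, EF_Staff briefing=21, EF_Rehearsal=28) = 28; EF_Signage = 28+12 = 40
Expected project duration μ = 40 days. Critical path: Ticketing → Rehearsal → Signage.

40 days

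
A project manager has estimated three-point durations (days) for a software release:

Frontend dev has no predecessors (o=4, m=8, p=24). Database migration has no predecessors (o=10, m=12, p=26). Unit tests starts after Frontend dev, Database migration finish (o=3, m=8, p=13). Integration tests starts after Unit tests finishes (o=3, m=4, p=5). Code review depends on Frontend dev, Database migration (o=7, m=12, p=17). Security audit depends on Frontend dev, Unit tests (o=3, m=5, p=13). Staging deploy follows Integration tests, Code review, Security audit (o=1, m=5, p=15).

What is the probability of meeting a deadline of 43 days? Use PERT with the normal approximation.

te_Frontend dev = (4 + 4·8 + 24)/6 = 60/6 = 10; σ²_Frontend dev = ((24−4)/6)² = 11.111
te_Database migration = (10 + 4·12 + 26)/6 = 84/6 = 14; σ²_Database migration = ((26−10)/6)² = 7.111
te_Unit tests = (3 + 4·8 + 13)/6 = 48/6 = 8; σ²_Unit tests = ((13−3)/6)² = 2.778
te_Integration tests = (3 + 4·4 + 5)/6 = 24/6 = 4; σ²_Integration tests = ((5−3)/6)² = 0.111
te_Code review = (7 + 4·12 + 17)/6 = 72/6 = 12; σ²_Code review = ((17−7)/6)² = 2.778
te_Security audit = (3 + 4·5 + 13)/6 = 36/6 = 6; σ²_Security audit = ((13−3)/6)² = 2.778
te_Staging deploy = (1 + 4·5 + 15)/6 = 36/6 = 6; σ²_Staging deploy = ((15−1)/6)² = 5.444

Forward pass:
ES_Frontend dev = 0; EF_Frontend dev = 10
ES_Database migration = 0; EF_Database migration = 14
ES_Unit tests = max(EF_Frontend dev=10, EF_Database migration=14) = 14; EF_Unit tests = 14+8 = 22
ES_Integration tests = 22; EF_Integration tests = 22+4 = 26
ES_Code review = max(EF_Frontend dev=10, EF_Database migration=14) = 14; EF_Code review = 14+12 = 26
ES_Security audit = max(EF_Frontend dev=10, EF_Unit tests=22) = 22; EF_Security audit = 22+6 = 28
ES_Staging deploy = max(EF_Integration tests=26, EF_Code review=26, EF_Security audit=28) = 28; EF_Staging deploy = 28+6 = 34
Expected project duration μ = 34 days. Critical path: Database migration → Unit tests → Security audit → Staging deploy.

Variance along critical path = 7.111 + 2.778 + 2.778 + 5.444 = 18.111; σ = √18.111 = 4.256 days.
Z = (43 − 34) / 4.256 = 2.115
P(T ≤ 43) = Φ(2.115) ≈ 0.983

0.983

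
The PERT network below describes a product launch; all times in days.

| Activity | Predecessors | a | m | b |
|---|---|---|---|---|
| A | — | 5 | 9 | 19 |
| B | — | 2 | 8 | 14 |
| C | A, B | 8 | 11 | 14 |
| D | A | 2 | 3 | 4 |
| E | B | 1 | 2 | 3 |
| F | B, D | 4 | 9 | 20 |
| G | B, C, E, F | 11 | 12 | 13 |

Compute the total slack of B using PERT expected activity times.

te_A = (5 + 4·9 + 19)/6 = 60/6 = 10
te_B = (2 + 4·8 + 14)/6 = 48/6 = 8
te_C = (8 + 4·11 + 14)/6 = 66/6 = 11
te_D = (2 + 4·3 + 4)/6 = 18/6 = 3
te_E = (1 + 4·2 + 3)/6 = 12/6 = 2
te_F = (4 + 4·9 + 20)/6 = 60/6 = 10
te_G = (11 + 4·12 + 13)/6 = 72/6 = 12

Forward pass:
ES_A = 0; EF_A = 10
ES_B = 0; EF_B = 8
ES_C = max(EF_A=10, EF_B=8) = 10; EF_C = 10+11 = 21
ES_D = 10; EF_D = 10+3 = 13
ES_E = 8; EF_E = 8+2 = 10
ES_F = max(EF_B=8, EF_D=13) = 13; EF_F = 13+10 = 23
ES_G = max(EF_B=8, EF_C=21, EF_E=10, EF_F=23) = 23; EF_G = 23+12 = 35
Expected project duration μ = 35 days. Critical path: A → D → F → G.

Backward pass:
LF_G = 35; LS_G = 35−12 = 23
LF_F = LS_G = 23; LS_F = 23−10 = 13
LF_E = LS_G = 23; LS_E = 23−2 = 21
LF_D = LS_F = 13; LS_D = 13−3 = 10
LF_C = LS_G = 23; LS_C = 23−11 = 12
LF_B = min(LS_C=12, LS_E=21, LS_F=13, LS_G=23) = 12; LS_B = 12−8 = 4
LF_A = min(LS_C=12, LS_D=10) = 10; LS_A = 10−10 = 0
Slack_B = LS_B − ES_B = 4 − 0 = 4

4 days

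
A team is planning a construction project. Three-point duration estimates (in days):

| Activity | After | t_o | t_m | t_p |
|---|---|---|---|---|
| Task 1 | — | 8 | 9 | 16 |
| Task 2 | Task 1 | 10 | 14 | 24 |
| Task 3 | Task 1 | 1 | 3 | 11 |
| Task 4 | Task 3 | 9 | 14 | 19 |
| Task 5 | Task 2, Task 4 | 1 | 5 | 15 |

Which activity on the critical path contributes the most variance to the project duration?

te_Task 1 = (8 + 4·9 + 16)/6 = 60/6 = 10; σ²_Task 1 = ((16−8)/6)² = 1.778
te_Task 2 = (10 + 4·14 + 24)/6 = 90/6 = 15; σ²_Task 2 = ((24−10)/6)² = 5.444
te_Task 3 = (1 + 4·3 + 11)/6 = 24/6 = 4; σ²_Task 3 = ((11−1)/6)² = 2.778
te_Task 4 = (9 + 4·14 + 19)/6 = 84/6 = 14; σ²_Task 4 = ((19−9)/6)² = 2.778
te_Task 5 = (1 + 4·5 + 15)/6 = 36/6 = 6; σ²_Task 5 = ((15−1)/6)² = 5.444

Forward pass:
ES_Task 1 = 0; EF_Task 1 = 10
ES_Task 2 = 10; EF_Task 2 = 10+15 = 25
ES_Task 3 = 10; EF_Task 3 = 10+4 = 14
ES_Task 4 = 14; EF_Task 4 = 14+14 = 28
ES_Task 5 = max(EF_Task 2=25, EF_Task 4=28) = 28; EF_Task 5 = 28+6 = 34
Expected project duration μ = 34 days. Critical path: Task 1 → Task 3 → Task 4 → Task 5.

Variances on critical path: σ²_Task 1=1.778, σ²_Task 3=2.778, σ²_Task 4=2.778, σ²_Task 5=5.444.
Largest is σ²_Task 5 = 5.444.

Task 5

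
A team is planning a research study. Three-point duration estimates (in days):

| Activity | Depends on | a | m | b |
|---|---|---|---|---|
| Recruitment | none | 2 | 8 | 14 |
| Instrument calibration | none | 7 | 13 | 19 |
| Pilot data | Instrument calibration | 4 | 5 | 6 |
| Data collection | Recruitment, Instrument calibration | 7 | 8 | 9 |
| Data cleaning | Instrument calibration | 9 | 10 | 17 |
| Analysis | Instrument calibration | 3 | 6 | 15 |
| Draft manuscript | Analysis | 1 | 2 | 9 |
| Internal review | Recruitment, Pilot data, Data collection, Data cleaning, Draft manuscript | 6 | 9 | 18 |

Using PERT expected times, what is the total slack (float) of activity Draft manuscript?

1 days

te_Recruitment = (2 + 4·8 + 14)/6 = 48/6 = 8
te_Instrument calibration = (7 + 4·13 + 19)/6 = 78/6 = 13
te_Pilot data = (4 + 4·5 + 6)/6 = 30/6 = 5
te_Data collection = (7 + 4·8 + 9)/6 = 48/6 = 8
te_Data cleaning = (9 + 4·10 + 17)/6 = 66/6 = 11
te_Analysis = (3 + 4·6 + 15)/6 = 42/6 = 7
te_Draft manuscript = (1 + 4·2 + 9)/6 = 18/6 = 3
te_Internal review = (6 + 4·9 + 18)/6 = 60/6 = 10

Forward pass:
ES_Recruitment = 0; EF_Recruitment = 8
ES_Instrument calibration = 0; EF_Instrument calibration = 13
ES_Pilot data = 13; EF_Pilot data = 13+5 = 18
ES_Data collection = max(EF_Recruitment=8, EF_Instrument calibration=13) = 13; EF_Data collection = 13+8 = 21
ES_Data cleaning = 13; EF_Data cleaning = 13+11 = 24
ES_Analysis = 13; EF_Analysis = 13+7 = 20
ES_Draft manuscript = 20; EF_Draft manuscript = 20+3 = 23
ES_Internal review = max(EF_Recruitment=8, EF_Pilot data=18, EF_Data collection=21, EF_Data cleaning=24, EF_Draft manuscript=23) = 24; EF_Internal review = 24+10 = 34
Expected project duration μ = 34 days. Critical path: Instrument calibration → Data cleaning → Internal review.

Backward pass:
LF_Internal review = 34; LS_Internal review = 34−10 = 24
LF_Draft manuscript = LS_Internal review = 24; LS_Draft manuscript = 24−3 = 21
LF_Analysis = LS_Draft manuscript = 21; LS_Analysis = 21−7 = 14
LF_Data cleaning = LS_Internal review = 24; LS_Data cleaning = 24−11 = 13
LF_Data collection = LS_Internal review = 24; LS_Data collection = 24−8 = 16
LF_Pilot data = LS_Internal review = 24; LS_Pilot data = 24−5 = 19
LF_Instrument calibration = min(LS_Pilot data=19, LS_Data collection=16, LS_Data cleaning=13, LS_Analysis=14) = 13; LS_Instrument calibration = 13−13 = 0
LF_Recruitment = min(LS_Data collection=16, LS_Internal review=24) = 16; LS_Recruitment = 16−8 = 8
Slack_Draft manuscript = LS_Draft manuscript − ES_Draft manuscript = 21 − 20 = 1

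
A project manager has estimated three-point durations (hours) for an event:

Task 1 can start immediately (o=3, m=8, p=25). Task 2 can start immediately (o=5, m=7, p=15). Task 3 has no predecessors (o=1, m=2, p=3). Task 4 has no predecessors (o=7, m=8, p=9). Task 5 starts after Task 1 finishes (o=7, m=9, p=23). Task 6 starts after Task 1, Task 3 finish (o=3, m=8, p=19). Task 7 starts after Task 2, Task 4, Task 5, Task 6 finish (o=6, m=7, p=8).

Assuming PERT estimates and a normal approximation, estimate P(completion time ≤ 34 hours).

0.907

te_Task 1 = (3 + 4·8 + 25)/6 = 60/6 = 10; σ²_Task 1 = ((25−3)/6)² = 13.444
te_Task 2 = (5 + 4·7 + 15)/6 = 48/6 = 8; σ²_Task 2 = ((15−5)/6)² = 2.778
te_Task 3 = (1 + 4·2 + 3)/6 = 12/6 = 2; σ²_Task 3 = ((3−1)/6)² = 0.111
te_Task 4 = (7 + 4·8 + 9)/6 = 48/6 = 8; σ²_Task 4 = ((9−7)/6)² = 0.111
te_Task 5 = (7 + 4·9 + 23)/6 = 66/6 = 11; σ²_Task 5 = ((23−7)/6)² = 7.111
te_Task 6 = (3 + 4·8 + 19)/6 = 54/6 = 9; σ²_Task 6 = ((19−3)/6)² = 7.111
te_Task 7 = (6 + 4·7 + 8)/6 = 42/6 = 7; σ²_Task 7 = ((8−6)/6)² = 0.111

Forward pass:
ES_Task 1 = 0; EF_Task 1 = 10
ES_Task 2 = 0; EF_Task 2 = 8
ES_Task 3 = 0; EF_Task 3 = 2
ES_Task 4 = 0; EF_Task 4 = 8
ES_Task 5 = 10; EF_Task 5 = 10+11 = 21
ES_Task 6 = max(EF_Task 1=10, EF_Task 3=2) = 10; EF_Task 6 = 10+9 = 19
ES_Task 7 = max(EF_Task 2=8, EF_Task 4=8, EF_Task 5=21, EF_Task 6=19) = 21; EF_Task 7 = 21+7 = 28
Expected project duration μ = 28 hours. Critical path: Task 1 → Task 5 → Task 7.

Variance along critical path = 13.444 + 7.111 + 0.111 = 20.667; σ = √20.667 = 4.546 hours.
Z = (34 − 28) / 4.546 = 1.320
P(T ≤ 34) = Φ(1.320) ≈ 0.907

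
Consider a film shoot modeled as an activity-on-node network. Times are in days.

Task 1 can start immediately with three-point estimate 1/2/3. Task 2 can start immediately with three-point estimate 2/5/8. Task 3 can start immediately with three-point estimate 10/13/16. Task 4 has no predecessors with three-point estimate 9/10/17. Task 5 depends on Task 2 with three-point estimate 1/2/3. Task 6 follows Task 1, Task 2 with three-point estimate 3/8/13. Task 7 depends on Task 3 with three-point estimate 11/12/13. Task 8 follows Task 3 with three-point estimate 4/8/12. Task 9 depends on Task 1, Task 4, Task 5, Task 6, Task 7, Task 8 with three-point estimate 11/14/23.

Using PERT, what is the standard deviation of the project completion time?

te_Task 1 = (1 + 4·2 + 3)/6 = 12/6 = 2; σ²_Task 1 = ((3−1)/6)² = 0.111
te_Task 2 = (2 + 4·5 + 8)/6 = 30/6 = 5; σ²_Task 2 = ((8−2)/6)² = 1.000
te_Task 3 = (10 + 4·13 + 16)/6 = 78/6 = 13; σ²_Task 3 = ((16−10)/6)² = 1.000
te_Task 4 = (9 + 4·10 + 17)/6 = 66/6 = 11; σ²_Task 4 = ((17−9)/6)² = 1.778
te_Task 5 = (1 + 4·2 + 3)/6 = 12/6 = 2; σ²_Task 5 = ((3−1)/6)² = 0.111
te_Task 6 = (3 + 4·8 + 13)/6 = 48/6 = 8; σ²_Task 6 = ((13−3)/6)² = 2.778
te_Task 7 = (11 + 4·12 + 13)/6 = 72/6 = 12; σ²_Task 7 = ((13−11)/6)² = 0.111
te_Task 8 = (4 + 4·8 + 12)/6 = 48/6 = 8; σ²_Task 8 = ((12−4)/6)² = 1.778
te_Task 9 = (11 + 4·14 + 23)/6 = 90/6 = 15; σ²_Task 9 = ((23−11)/6)² = 4.000

Forward pass:
ES_Task 1 = 0; EF_Task 1 = 2
ES_Task 2 = 0; EF_Task 2 = 5
ES_Task 3 = 0; EF_Task 3 = 13
ES_Task 4 = 0; EF_Task 4 = 11
ES_Task 5 = 5; EF_Task 5 = 5+2 = 7
ES_Task 6 = max(EF_Task 1=2, EF_Task 2=5) = 5; EF_Task 6 = 5+8 = 13
ES_Task 7 = 13; EF_Task 7 = 13+12 = 25
ES_Task 8 = 13; EF_Task 8 = 13+8 = 21
ES_Task 9 = max(EF_Task 1=2, EF_Task 4=11, EF_Task 5=7, EF_Task 6=13, EF_Task 7=25, EF_Task 8=21) = 25; EF_Task 9 = 25+15 = 40
Expected project duration μ = 40 days. Critical path: Task 3 → Task 7 → Task 9.

Variance along critical path = 1.000 + 0.111 + 4.000 = 5.111
σ = √5.111 = 2.261 days

2.26 days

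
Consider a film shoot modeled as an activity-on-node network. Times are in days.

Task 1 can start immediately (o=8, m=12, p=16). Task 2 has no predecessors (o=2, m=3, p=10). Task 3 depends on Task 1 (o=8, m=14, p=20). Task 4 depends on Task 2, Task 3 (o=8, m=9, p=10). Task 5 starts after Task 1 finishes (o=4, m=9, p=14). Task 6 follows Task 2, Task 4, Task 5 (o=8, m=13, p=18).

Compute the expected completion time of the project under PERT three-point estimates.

te_Task 1 = (8 + 4·12 + 16)/6 = 72/6 = 12
te_Task 2 = (2 + 4·3 + 10)/6 = 24/6 = 4
te_Task 3 = (8 + 4·14 + 20)/6 = 84/6 = 14
te_Task 4 = (8 + 4·9 + 10)/6 = 54/6 = 9
te_Task 5 = (4 + 4·9 + 14)/6 = 54/6 = 9
te_Task 6 = (8 + 4·13 + 18)/6 = 78/6 = 13

Forward pass:
ES_Task 1 = 0; EF_Task 1 = 12
ES_Task 2 = 0; EF_Task 2 = 4
ES_Task 3 = 12; EF_Task 3 = 12+14 = 26
ES_Task 4 = max(EF_Task 2=4, EF_Task 3=26) = 26; EF_Task 4 = 26+9 = 35
ES_Task 5 = 12; EF_Task 5 = 12+9 = 21
ES_Task 6 = max(EF_Task 2=4, EF_Task 4=35, EF_Task 5=21) = 35; EF_Task 6 = 35+13 = 48
Expected project duration μ = 48 days. Critical path: Task 1 → Task 3 → Task 4 → Task 6.

48 days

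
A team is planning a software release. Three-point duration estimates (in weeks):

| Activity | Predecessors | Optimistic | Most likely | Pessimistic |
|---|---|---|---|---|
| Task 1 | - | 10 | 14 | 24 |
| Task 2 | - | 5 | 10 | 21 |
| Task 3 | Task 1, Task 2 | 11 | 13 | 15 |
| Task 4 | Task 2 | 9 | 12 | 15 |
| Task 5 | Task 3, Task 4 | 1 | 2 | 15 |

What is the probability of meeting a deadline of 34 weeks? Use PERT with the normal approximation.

te_Task 1 = (10 + 4·14 + 24)/6 = 90/6 = 15; σ²_Task 1 = ((24−10)/6)² = 5.444
te_Task 2 = (5 + 4·10 + 21)/6 = 66/6 = 11; σ²_Task 2 = ((21−5)/6)² = 7.111
te_Task 3 = (11 + 4·13 + 15)/6 = 78/6 = 13; σ²_Task 3 = ((15−11)/6)² = 0.444
te_Task 4 = (9 + 4·12 + 15)/6 = 72/6 = 12; σ²_Task 4 = ((15−9)/6)² = 1.000
te_Task 5 = (1 + 4·2 + 15)/6 = 24/6 = 4; σ²_Task 5 = ((15−1)/6)² = 5.444

Forward pass:
ES_Task 1 = 0; EF_Task 1 = 15
ES_Task 2 = 0; EF_Task 2 = 11
ES_Task 3 = max(EF_Task 1=15, EF_Task 2=11) = 15; EF_Task 3 = 15+13 = 28
ES_Task 4 = 11; EF_Task 4 = 11+12 = 23
ES_Task 5 = max(EF_Task 3=28, EF_Task 4=23) = 28; EF_Task 5 = 28+4 = 32
Expected project duration μ = 32 weeks. Critical path: Task 1 → Task 3 → Task 5.

Variance along critical path = 5.444 + 0.444 + 5.444 = 11.333; σ = √11.333 = 3.367 weeks.
Z = (34 − 32) / 3.367 = 0.594
P(T ≤ 34) = Φ(0.594) ≈ 0.724

0.724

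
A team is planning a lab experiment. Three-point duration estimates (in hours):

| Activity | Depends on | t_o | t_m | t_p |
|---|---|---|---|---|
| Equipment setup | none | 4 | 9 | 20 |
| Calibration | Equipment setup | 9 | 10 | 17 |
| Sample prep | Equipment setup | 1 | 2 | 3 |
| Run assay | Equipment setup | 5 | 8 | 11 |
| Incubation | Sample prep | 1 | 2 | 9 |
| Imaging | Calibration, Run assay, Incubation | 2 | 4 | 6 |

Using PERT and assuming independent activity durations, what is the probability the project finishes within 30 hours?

te_Equipment setup = (4 + 4·9 + 20)/6 = 60/6 = 10; σ²_Equipment setup = ((20−4)/6)² = 7.111
te_Calibration = (9 + 4·10 + 17)/6 = 66/6 = 11; σ²_Calibration = ((17−9)/6)² = 1.778
te_Sample prep = (1 + 4·2 + 3)/6 = 12/6 = 2; σ²_Sample prep = ((3−1)/6)² = 0.111
te_Run assay = (5 + 4·8 + 11)/6 = 48/6 = 8; σ²_Run assay = ((11−5)/6)² = 1.000
te_Incubation = (1 + 4·2 + 9)/6 = 18/6 = 3; σ²_Incubation = ((9−1)/6)² = 1.778
te_Imaging = (2 + 4·4 + 6)/6 = 24/6 = 4; σ²_Imaging = ((6−2)/6)² = 0.444

Forward pass:
ES_Equipment setup = 0; EF_Equipment setup = 10
ES_Calibration = 10; EF_Calibration = 10+11 = 21
ES_Sample prep = 10; EF_Sample prep = 10+2 = 12
ES_Run assay = 10; EF_Run assay = 10+8 = 18
ES_Incubation = 12; EF_Incubation = 12+3 = 15
ES_Imaging = max(EF_Calibration=21, EF_Run assay=18, EF_Incubation=15) = 21; EF_Imaging = 21+4 = 25
Expected project duration μ = 25 hours. Critical path: Equipment setup → Calibration → Imaging.

Variance along critical path = 7.111 + 1.778 + 0.444 = 9.333; σ = √9.333 = 3.055 hours.
Z = (30 − 25) / 3.055 = 1.637
P(T ≤ 30) = Φ(1.637) ≈ 0.949

0.949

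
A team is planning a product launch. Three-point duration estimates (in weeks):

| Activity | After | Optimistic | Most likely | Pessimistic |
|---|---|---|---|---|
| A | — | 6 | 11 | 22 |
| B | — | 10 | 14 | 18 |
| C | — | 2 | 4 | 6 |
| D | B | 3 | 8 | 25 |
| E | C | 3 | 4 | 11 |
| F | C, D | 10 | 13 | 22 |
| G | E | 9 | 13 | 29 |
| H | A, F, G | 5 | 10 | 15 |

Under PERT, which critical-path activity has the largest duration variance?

D

te_A = (6 + 4·11 + 22)/6 = 72/6 = 12; σ²_A = ((22−6)/6)² = 7.111
te_B = (10 + 4·14 + 18)/6 = 84/6 = 14; σ²_B = ((18−10)/6)² = 1.778
te_C = (2 + 4·4 + 6)/6 = 24/6 = 4; σ²_C = ((6−2)/6)² = 0.444
te_D = (3 + 4·8 + 25)/6 = 60/6 = 10; σ²_D = ((25−3)/6)² = 13.444
te_E = (3 + 4·4 + 11)/6 = 30/6 = 5; σ²_E = ((11−3)/6)² = 1.778
te_F = (10 + 4·13 + 22)/6 = 84/6 = 14; σ²_F = ((22−10)/6)² = 4.000
te_G = (9 + 4·13 + 29)/6 = 90/6 = 15; σ²_G = ((29−9)/6)² = 11.111
te_H = (5 + 4·10 + 15)/6 = 60/6 = 10; σ²_H = ((15−5)/6)² = 2.778

Forward pass:
ES_A = 0; EF_A = 12
ES_B = 0; EF_B = 14
ES_C = 0; EF_C = 4
ES_D = 14; EF_D = 14+10 = 24
ES_E = 4; EF_E = 4+5 = 9
ES_F = max(EF_C=4, EF_D=24) = 24; EF_F = 24+14 = 38
ES_G = 9; EF_G = 9+15 = 24
ES_H = max(EF_A=12, EF_F=38, EF_G=24) = 38; EF_H = 38+10 = 48
Expected project duration μ = 48 weeks. Critical path: B → D → F → H.

Variances on critical path: σ²_B=1.778, σ²_D=13.444, σ²_F=4.000, σ²_H=2.778.
Largest is σ²_D = 13.444.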